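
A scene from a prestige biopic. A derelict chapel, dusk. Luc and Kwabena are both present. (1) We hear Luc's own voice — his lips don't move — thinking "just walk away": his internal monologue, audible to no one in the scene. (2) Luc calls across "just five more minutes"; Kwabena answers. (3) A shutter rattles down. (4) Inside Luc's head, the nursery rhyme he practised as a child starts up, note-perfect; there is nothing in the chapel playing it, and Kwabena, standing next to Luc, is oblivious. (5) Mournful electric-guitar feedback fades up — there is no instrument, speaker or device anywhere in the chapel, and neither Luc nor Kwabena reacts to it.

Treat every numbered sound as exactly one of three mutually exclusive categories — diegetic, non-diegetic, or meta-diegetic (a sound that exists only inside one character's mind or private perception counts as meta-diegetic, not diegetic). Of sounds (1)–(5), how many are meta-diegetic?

2

(1) is meta-diegetic: Luc's thought-voice: a private mental sound no other character can hear.
(2) Luc is a character speaking aloud in the scene → diegetic.
Sound (3): an in-world source (a shutter); characters could hear it, so diegetic.
Sound (4): the music is a memory playing inside Luc's mind alone; no real-world source, Kwabena can't hear it, so meta-diegetic.
(5) is non-diegetic: nothing in the chapel produces it and the characters don't hear it — pure soundtrack.
So 2 of the 5 are meta-diegetic: (1), (4).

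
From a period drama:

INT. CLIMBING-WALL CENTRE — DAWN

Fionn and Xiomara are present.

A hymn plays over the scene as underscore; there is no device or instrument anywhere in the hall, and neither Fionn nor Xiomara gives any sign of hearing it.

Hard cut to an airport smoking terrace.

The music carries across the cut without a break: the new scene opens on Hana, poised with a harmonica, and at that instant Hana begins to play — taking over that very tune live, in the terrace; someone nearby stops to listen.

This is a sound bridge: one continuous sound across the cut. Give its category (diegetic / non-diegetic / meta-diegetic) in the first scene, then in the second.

Scene one: there's no in-world source anywhere and no character hears it — underscore for the audience only → non-diegetic.
Scene two: from the moment Hana starts playing, the tune is being performed on a harmonica inside the story world and another character hears it → diegetic.

non-diegetic, diegetic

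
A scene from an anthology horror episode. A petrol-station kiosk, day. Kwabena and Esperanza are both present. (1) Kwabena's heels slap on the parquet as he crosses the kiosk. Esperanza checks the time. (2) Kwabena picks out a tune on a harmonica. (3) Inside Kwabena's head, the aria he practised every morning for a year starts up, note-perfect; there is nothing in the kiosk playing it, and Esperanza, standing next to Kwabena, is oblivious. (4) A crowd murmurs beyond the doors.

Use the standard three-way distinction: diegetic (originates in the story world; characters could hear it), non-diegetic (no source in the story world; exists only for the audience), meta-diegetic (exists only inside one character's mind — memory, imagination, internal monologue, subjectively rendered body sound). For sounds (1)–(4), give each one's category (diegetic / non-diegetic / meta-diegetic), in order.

diegetic, diegetic, meta-diegetic, diegetic

Sound (1): a character's body making contact with the set — an in-world sound, so diegetic.
(2) is diegetic: Kwabena is producing the music live, in the story world.
(3) it lives in Kwabena's subjectivity, not in the kiosk → meta-diegetic.
Sound (4): a crowd is part of the location's real environment, so diegetic.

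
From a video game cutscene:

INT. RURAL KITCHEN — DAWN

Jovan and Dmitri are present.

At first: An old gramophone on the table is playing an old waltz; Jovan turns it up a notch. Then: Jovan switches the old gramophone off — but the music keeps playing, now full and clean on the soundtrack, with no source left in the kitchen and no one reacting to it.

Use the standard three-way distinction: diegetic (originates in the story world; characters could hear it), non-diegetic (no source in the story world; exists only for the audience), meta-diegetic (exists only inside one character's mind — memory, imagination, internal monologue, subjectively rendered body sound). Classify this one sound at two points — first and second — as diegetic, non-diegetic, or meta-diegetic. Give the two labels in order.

First: an old gramophone is a real in-scene source and Jovan reacts to it → diegetic.
Second: there is no longer any in-world source and no one can hear it — it has become underscore → non-diegetic.

diegetic, non-diegetic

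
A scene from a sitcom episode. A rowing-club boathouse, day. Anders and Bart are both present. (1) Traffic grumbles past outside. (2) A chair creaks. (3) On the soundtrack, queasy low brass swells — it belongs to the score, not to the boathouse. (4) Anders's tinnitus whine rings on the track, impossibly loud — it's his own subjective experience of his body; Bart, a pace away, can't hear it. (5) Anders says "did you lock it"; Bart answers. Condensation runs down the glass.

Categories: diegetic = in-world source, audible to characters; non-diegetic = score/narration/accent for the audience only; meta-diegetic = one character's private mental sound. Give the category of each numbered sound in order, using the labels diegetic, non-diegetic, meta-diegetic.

(1) is diegetic: traffic is part of the location's real environment.
Sound (2): a chair is a real object/event in the scene's world, so diegetic.
Sound (3): it has no source in the story world and no character can hear it — it's underscore, so non-diegetic.
Sound (4): a subjective body sound — Anders's private perception, inaudible to Bart, so meta-diegetic.
(5) spoken by a character present in the story world → diegetic.

diegetic, diegetic, non-diegetic, meta-diegetic, diegetic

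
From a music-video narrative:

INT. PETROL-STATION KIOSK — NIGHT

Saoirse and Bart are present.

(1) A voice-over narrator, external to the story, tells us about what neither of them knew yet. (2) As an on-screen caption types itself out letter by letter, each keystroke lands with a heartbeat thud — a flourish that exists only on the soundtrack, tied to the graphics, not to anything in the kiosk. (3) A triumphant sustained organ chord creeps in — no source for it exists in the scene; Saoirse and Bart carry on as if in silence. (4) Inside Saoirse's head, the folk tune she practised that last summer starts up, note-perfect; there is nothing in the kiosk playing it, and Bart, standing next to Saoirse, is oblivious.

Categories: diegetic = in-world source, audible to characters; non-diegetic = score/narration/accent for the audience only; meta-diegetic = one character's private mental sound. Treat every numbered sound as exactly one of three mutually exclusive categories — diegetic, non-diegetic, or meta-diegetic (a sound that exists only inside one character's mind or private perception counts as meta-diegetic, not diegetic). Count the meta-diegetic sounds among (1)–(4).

(1) the narrator exists outside the story world, addressing only the audience → non-diegetic.
(2) is non-diegetic: the caption isn't part of the story world, so neither is the sound tied to it.
Sound (3): it has no source in the story world and no character can hear it — it's underscore, so non-diegetic.
(4) it lives in Saoirse's subjectivity, not in the kiosk → meta-diegetic.
So 1 of the 4 is meta-diegetic: (4).

1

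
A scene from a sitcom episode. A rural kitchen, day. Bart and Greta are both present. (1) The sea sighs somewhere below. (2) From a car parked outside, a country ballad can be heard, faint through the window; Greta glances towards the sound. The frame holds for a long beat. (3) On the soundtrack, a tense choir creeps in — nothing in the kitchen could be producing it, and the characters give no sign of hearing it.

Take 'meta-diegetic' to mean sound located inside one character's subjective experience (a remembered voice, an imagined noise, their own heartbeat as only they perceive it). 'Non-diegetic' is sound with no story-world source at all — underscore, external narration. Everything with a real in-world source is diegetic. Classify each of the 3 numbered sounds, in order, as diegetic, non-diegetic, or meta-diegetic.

diegetic, diegetic, non-diegetic

Sound (1): ambient/room sound belonging to the story's physical space, so diegetic.
Sound (2): off-screen diegetic: the source is out of frame but still in the story's space, so diegetic.
(3) it has no source in the story world and no character can hear it — it's underscore → non-diegetic.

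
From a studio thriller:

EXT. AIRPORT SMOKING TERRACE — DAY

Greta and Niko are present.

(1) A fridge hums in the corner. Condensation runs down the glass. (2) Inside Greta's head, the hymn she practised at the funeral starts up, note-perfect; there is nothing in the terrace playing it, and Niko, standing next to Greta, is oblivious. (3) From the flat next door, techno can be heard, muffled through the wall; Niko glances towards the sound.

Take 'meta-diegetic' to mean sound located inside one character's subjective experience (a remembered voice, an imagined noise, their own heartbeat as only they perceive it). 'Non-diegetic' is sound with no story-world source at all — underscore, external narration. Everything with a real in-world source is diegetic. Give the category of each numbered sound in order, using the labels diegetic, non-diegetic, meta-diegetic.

(1) a fridge is part of the location's real environment → diegetic.
(2) it lives in Greta's subjectivity, not in the terrace → meta-diegetic.
(3) is diegetic: off-screen diegetic: the source is out of frame but still in the story's space.

diegetic, meta-diegetic, diegetic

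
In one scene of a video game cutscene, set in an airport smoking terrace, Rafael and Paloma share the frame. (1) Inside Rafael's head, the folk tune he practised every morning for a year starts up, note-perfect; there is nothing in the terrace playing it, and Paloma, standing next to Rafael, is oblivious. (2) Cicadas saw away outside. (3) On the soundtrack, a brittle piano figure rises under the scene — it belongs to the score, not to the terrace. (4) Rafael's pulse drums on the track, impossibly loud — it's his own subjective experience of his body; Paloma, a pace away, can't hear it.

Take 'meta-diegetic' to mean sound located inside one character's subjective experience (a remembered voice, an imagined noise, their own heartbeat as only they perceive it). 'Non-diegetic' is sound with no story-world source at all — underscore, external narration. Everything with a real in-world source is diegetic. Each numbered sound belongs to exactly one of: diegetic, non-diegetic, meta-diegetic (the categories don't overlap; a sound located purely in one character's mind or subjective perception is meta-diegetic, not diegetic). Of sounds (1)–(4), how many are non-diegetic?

1

Sound (1): remembered music, private to Rafael — Paloma is oblivious because it isn't in the room, so meta-diegetic.
(2) ambient/room sound belonging to the story's physical space → diegetic.
Sound (3): it has no source in the story world and no character can hear it — it's underscore, so non-diegetic.
(4) a subjective body sound — Rafael's private perception, inaudible to Paloma → meta-diegetic.
So 1 of the 4 is non-diegetic: (3).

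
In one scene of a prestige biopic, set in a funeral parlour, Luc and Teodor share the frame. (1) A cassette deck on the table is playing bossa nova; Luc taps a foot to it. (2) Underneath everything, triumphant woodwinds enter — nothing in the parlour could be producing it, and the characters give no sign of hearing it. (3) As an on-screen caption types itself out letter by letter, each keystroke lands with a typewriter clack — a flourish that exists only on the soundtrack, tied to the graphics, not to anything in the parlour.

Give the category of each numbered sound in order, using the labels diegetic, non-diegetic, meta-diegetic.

Sound (1): the music comes from an on-screen device that Luc responds to, so diegetic.
Sound (2): nothing in the parlour produces it and the characters don't hear it — pure soundtrack, so non-diegetic.
(3) the caption isn't part of the story world, so neither is the sound tied to it → non-diegetic.

diegetic, non-diegetic, non-diegetic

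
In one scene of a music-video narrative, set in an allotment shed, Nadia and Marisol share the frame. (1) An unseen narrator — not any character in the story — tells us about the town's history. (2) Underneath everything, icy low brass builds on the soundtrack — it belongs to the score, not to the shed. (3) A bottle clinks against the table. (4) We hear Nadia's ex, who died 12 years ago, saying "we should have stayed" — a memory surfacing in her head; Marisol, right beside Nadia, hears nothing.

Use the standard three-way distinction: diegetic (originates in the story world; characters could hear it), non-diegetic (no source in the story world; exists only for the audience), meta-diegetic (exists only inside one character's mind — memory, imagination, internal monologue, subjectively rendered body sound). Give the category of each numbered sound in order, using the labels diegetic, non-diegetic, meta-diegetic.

non-diegetic, non-diegetic, diegetic, meta-diegetic

Sound (1): external voice-over — not a character, not heard by anyone in the scene, so non-diegetic.
(2) nothing in the shed produces it and the characters don't hear it — pure soundtrack → non-diegetic.
(3) is diegetic: a bottle is a real object/event in the scene's world.
(4) is meta-diegetic: it's Nadia's recollection rendered as sound; the other character can't hear it.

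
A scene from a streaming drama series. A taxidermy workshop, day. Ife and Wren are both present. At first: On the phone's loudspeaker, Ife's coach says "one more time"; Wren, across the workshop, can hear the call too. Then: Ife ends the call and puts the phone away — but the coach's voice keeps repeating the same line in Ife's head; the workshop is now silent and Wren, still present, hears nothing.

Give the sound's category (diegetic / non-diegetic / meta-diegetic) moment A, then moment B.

diegetic, meta-diegetic

Moment A: the loudspeaker is an in-world source; both Ife and Wren hear the call → diegetic.
Moment B: with the phone off, the voice continues only as Ife's private mental replay — Wren can't hear it → meta-diegetic.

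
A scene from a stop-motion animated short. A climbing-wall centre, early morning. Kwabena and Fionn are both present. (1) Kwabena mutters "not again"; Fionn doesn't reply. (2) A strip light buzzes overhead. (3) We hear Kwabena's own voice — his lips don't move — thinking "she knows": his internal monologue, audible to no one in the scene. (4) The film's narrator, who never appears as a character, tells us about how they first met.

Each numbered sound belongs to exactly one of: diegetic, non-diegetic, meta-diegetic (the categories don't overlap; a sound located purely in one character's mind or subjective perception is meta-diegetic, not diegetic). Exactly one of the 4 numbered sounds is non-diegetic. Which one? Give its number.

4

(1) is diegetic: Kwabena is a character speaking aloud in the scene.
(2) ambient/room sound belonging to the story's physical space → diegetic.
(3) is meta-diegetic: it's Kwabena's unspoken thought, heard only by the audience via his subjectivity.
(4) the narrator exists outside the story world, addressing only the audience → non-diegetic.
Only (4) is non-diegetic.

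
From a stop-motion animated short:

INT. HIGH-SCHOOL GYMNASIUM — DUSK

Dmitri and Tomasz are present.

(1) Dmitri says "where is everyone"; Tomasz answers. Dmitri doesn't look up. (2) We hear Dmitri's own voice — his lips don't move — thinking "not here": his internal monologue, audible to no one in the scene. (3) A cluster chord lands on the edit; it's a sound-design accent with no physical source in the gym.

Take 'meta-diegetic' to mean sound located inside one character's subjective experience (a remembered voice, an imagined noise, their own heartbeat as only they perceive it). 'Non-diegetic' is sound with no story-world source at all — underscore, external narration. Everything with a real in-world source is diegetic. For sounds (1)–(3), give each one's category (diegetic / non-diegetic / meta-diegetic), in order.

diegetic, meta-diegetic, non-diegetic

Sound (1): Dmitri is a character speaking aloud in the scene, so diegetic.
(2) is meta-diegetic: it's Dmitri's unspoken thought, heard only by the audience via his subjectivity.
(3) an editorial stinger — it belongs to the cut, not the story world → non-diegetic.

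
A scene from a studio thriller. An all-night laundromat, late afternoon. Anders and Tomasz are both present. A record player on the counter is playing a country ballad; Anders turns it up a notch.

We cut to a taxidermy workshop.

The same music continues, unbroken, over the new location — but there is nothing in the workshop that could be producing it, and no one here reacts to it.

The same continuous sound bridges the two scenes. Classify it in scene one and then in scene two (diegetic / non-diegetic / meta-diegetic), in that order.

Scene one: a record player is an on-screen source and Anders reacts to it → diegetic.
Scene two: there is no source in the workshop and no one hears it — it's now underscore → non-diegetic.

diegetic, non-diegetic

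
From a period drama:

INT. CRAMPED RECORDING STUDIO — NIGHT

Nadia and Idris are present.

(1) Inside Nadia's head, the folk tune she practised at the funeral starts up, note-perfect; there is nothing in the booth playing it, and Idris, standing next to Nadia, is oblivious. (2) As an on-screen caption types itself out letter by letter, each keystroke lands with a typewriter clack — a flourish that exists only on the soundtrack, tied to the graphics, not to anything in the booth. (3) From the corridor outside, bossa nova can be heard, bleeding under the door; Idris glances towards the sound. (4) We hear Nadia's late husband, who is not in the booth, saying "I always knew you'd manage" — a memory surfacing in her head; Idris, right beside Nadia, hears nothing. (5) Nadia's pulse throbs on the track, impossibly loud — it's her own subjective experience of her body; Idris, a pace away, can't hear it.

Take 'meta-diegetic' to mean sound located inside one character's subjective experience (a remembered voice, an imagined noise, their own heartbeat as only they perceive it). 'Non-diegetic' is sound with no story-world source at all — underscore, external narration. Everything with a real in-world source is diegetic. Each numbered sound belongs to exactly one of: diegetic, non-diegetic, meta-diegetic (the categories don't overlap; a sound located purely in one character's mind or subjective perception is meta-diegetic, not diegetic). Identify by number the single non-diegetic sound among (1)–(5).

(1) is meta-diegetic: the music is a memory playing inside Nadia's mind alone; no real-world source, Idris can't hear it.
(2) is non-diegetic: it accompanies on-screen graphics, not anything inside the story world.
(3) is diegetic: it's coming from the corridor outside — a location within the story world — and Idris reacts.
Sound (4): it's Nadia's recollection rendered as sound; the other character can't hear it, so meta-diegetic.
(5) is meta-diegetic: it's Nadia's internal bodily sensation rendered as sound; only Nadia 'hears' it.
Only (2) is non-diegetic.

2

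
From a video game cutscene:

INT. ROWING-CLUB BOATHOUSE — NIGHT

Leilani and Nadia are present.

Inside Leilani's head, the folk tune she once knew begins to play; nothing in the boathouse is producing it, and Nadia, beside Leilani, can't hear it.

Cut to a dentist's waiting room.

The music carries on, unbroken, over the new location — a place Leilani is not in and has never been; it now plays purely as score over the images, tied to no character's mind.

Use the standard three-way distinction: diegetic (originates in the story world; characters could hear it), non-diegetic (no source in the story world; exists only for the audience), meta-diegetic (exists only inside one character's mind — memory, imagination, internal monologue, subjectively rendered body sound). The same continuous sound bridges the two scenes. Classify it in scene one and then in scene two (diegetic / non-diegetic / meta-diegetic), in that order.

meta-diegetic, non-diegetic

Scene one: the music exists only inside Leilani's mind; Nadia can't hear it → meta-diegetic.
Scene two: it's detached from Leilani entirely and plays over unrelated images with no in-world source — conventional underscore → non-diegetic.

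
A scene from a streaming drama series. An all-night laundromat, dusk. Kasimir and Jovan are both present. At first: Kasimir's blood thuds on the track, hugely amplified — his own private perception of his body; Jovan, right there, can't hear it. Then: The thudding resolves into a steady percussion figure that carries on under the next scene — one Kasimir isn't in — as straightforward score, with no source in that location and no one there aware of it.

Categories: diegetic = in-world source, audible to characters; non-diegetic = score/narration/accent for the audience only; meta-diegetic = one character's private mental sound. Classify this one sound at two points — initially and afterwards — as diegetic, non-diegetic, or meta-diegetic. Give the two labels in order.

Initially: it's Kasimir's subjective body sound, inaudible to Jovan → meta-diegetic.
Afterwards: detached from Kasimir and playing as sourceless score over a scene he isn't in — for the audience only → non-diegetic.

meta-diegetic, non-diegetic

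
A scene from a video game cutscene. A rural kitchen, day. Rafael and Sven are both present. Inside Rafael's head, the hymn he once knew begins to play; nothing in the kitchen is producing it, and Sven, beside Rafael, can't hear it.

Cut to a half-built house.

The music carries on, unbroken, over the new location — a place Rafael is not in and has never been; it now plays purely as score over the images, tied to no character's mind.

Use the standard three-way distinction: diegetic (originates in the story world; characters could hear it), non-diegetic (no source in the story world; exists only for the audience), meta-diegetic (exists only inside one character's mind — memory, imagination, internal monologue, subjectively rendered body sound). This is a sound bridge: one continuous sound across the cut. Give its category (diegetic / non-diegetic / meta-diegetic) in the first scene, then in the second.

meta-diegetic, non-diegetic

Scene one: the music exists only inside Rafael's mind; Sven can't hear it → meta-diegetic.
Scene two: it's detached from Rafael entirely and plays over unrelated images with no in-world source — conventional underscore → non-diegetic.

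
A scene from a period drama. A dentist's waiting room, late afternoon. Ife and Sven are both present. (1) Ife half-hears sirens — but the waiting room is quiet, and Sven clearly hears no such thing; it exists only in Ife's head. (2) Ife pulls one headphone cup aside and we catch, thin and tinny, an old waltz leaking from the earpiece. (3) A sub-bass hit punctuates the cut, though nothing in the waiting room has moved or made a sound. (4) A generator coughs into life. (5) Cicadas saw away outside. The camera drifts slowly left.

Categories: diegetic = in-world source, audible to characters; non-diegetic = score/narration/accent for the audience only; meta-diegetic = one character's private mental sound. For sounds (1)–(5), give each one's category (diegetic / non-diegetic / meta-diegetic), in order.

meta-diegetic, diegetic, non-diegetic, diegetic, diegetic

(1) subjective to Ife: the waiting room is silent and Sven hears nothing → meta-diegetic.
Sound (2): the headphones are an on-screen source, so diegetic.
Sound (3): nothing in the scene produces it; it's an accent added for the audience, so non-diegetic.
(4) is diegetic: the sound comes from a generator physically present in the location.
(5) is diegetic: it's the actual ambient sound of the location.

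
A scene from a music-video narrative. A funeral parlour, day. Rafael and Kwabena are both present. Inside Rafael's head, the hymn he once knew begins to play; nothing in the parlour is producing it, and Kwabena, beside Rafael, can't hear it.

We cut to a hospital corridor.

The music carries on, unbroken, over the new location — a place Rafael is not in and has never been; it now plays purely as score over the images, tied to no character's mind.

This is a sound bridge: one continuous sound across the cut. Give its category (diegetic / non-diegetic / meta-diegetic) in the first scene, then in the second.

meta-diegetic, non-diegetic

Scene one: the music exists only inside Rafael's mind; Kwabena can't hear it → meta-diegetic.
Scene two: it's detached from Rafael entirely and plays over unrelated images with no in-world source — conventional underscore → non-diegetic.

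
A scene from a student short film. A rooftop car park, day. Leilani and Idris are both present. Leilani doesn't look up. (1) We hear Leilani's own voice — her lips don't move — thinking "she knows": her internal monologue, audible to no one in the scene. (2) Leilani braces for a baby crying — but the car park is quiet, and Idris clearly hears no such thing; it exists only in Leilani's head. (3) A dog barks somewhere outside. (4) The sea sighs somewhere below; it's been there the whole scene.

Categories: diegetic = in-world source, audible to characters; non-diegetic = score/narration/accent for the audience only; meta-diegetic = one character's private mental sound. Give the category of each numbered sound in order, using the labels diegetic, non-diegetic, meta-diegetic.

(1) Leilani's thought-voice: a private mental sound no other character can hear → meta-diegetic.
Sound (2): subjective to Leilani: the car park is silent and Idris hears nothing, so meta-diegetic.
Sound (3): an in-world source (a dog); characters could hear it, so diegetic.
(4) ambient/room sound belonging to the story's physical space → diegetic.

meta-diegetic, meta-diegetic, diegetic, diegetic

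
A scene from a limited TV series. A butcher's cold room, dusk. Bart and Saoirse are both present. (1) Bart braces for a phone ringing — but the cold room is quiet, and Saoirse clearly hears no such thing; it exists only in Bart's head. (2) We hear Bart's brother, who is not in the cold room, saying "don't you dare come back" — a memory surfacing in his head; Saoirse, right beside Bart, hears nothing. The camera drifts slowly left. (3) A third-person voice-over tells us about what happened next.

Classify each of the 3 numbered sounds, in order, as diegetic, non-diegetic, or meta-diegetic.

(1) Bart alone 'hears' it — an imagined sound, not present in the space → meta-diegetic.
Sound (2): it's Bart's recollection rendered as sound; the other character can't hear it, so meta-diegetic.
(3) external voice-over — not a character, not heard by anyone in the scene → non-diegetic.

meta-diegetic, meta-diegetic, non-diegetic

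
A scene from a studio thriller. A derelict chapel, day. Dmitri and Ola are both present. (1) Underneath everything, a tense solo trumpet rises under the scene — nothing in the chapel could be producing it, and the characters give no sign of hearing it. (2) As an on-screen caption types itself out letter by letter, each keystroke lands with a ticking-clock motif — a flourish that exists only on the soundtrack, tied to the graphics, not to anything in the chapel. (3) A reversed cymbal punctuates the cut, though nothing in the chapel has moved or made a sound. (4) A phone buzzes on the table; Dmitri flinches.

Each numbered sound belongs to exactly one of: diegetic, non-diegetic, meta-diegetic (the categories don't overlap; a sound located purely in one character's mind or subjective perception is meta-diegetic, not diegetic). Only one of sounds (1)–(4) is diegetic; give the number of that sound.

4

Sound (1): it has no source in the story world and no character can hear it — it's underscore, so non-diegetic.
(2) the caption isn't part of the story world, so neither is the sound tied to it → non-diegetic.
(3) nothing in the scene produces it; it's an accent added for the audience → non-diegetic.
(4) an in-world source (a phone); characters could hear it → diegetic.
Only (4) is diegetic.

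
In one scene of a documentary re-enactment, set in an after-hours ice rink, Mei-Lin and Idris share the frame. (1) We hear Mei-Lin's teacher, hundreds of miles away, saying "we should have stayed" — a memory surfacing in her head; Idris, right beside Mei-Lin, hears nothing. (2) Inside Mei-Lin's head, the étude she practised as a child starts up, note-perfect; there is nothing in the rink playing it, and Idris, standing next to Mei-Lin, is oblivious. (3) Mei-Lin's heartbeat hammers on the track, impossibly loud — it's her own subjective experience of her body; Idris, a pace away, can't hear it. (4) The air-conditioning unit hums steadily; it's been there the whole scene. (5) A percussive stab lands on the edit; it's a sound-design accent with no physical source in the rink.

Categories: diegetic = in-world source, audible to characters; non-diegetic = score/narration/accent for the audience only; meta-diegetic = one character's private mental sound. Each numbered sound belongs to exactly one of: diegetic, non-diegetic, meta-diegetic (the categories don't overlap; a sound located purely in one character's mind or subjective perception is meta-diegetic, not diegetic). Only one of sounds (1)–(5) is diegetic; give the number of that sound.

(1) is meta-diegetic: a remembered line, private to Mei-Lin — not present in the room, not audible to Idris.
(2) the music is a memory playing inside Mei-Lin's mind alone; no real-world source, Idris can't hear it → meta-diegetic.
(3) a subjective body sound — Mei-Lin's private perception, inaudible to Idris → meta-diegetic.
(4) is diegetic: the air-conditioning unit is part of the location's real environment.
(5) it's a sound-design accent with no in-world source; no one in the scene can hear it → non-diegetic.
Only (4) is diegetic.

4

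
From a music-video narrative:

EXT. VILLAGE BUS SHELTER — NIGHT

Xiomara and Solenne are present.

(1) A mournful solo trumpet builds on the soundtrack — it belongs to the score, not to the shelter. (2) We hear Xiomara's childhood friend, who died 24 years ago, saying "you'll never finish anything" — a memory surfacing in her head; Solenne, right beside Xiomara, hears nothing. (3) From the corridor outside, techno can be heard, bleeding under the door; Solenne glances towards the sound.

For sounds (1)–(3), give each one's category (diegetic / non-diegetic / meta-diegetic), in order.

non-diegetic, meta-diegetic, diegetic

(1) is non-diegetic: nothing in the shelter produces it and the characters don't hear it — pure soundtrack.
(2) the voice is a memory playing only inside Xiomara's mind; Solenne can't hear it → meta-diegetic.
(3) the music has an off-screen but real-world source and a character hears it → diegetic.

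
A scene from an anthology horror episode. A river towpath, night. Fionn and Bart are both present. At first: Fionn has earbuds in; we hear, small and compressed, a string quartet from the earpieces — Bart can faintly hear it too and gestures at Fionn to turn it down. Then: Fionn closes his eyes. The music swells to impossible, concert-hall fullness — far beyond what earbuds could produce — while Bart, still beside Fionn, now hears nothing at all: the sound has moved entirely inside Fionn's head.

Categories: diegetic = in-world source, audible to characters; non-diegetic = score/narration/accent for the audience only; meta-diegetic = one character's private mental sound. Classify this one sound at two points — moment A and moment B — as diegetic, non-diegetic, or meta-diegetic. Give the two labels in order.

diegetic, meta-diegetic

Moment A: the earbuds are a physical source both characters can hear → diegetic.
Moment B: the music now exists only as Fionn's subjective experience; Bart can no longer hear it → meta-diegetic.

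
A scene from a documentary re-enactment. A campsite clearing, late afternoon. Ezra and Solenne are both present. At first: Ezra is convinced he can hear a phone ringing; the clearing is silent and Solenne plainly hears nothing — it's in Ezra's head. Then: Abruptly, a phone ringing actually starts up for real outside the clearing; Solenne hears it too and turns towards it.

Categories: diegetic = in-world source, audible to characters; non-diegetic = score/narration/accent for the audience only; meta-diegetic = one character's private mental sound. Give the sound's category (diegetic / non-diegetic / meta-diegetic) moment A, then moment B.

Moment A: only Ezra 'hears' it — imagined, in his mind → meta-diegetic.
Moment B: now there's a real external source and Solenne hears it too — in the story world → diegetic.

meta-diegetic, diegetic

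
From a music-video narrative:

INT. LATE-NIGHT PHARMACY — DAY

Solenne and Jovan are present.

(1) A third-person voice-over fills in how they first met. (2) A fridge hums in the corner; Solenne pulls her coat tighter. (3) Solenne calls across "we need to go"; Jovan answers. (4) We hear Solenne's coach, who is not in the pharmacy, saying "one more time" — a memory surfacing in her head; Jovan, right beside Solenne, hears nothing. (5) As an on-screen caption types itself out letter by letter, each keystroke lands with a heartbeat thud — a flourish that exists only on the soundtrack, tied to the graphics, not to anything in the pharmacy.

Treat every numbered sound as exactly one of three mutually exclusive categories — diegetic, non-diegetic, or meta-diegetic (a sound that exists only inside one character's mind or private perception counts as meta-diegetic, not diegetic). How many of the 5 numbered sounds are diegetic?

(1) the narrator exists outside the story world, addressing only the audience → non-diegetic.
(2) is diegetic: ambient/room sound belonging to the story's physical space.
Sound (3): spoken by a character present in the story world, so diegetic.
Sound (4): the voice is a memory playing only inside Solenne's mind; Jovan can't hear it, so meta-diegetic.
Sound (5): sound married to a title/caption — outside the diegesis by definition, so non-diegetic.
So 2 of the 5 are diegetic: (2), (3).

2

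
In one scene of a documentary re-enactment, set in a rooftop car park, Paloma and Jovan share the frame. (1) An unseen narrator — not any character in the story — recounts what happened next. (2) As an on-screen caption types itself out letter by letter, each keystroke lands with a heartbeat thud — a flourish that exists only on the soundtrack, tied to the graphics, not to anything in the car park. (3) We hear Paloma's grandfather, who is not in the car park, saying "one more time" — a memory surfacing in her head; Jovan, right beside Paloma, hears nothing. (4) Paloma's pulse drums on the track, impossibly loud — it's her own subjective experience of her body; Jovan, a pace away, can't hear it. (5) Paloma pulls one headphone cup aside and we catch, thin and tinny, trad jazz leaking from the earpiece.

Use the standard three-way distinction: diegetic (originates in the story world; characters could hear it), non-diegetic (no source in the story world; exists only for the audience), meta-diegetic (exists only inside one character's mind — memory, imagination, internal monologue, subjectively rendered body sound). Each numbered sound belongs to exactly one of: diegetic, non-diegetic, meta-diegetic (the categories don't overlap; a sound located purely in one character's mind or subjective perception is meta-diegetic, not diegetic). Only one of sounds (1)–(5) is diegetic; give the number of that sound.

Sound (1): the narrator exists outside the story world, addressing only the audience, so non-diegetic.
(2) is non-diegetic: it accompanies on-screen graphics, not anything inside the story world.
(3) is meta-diegetic: it's Paloma's recollection rendered as sound; the other character can't hear it.
(4) is meta-diegetic: a subjective body sound — Paloma's private perception, inaudible to Jovan.
(5) is diegetic: the headphones are an on-screen source.
Only (5) is diegetic.

5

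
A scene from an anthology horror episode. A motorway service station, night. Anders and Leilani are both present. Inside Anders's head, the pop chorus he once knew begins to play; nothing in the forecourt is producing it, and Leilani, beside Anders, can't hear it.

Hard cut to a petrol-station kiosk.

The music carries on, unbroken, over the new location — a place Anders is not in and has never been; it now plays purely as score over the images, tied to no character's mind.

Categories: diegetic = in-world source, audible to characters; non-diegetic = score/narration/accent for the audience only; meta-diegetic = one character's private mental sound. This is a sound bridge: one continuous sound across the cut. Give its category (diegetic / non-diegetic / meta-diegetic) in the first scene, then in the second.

Scene one: the music exists only inside Anders's mind; Leilani can't hear it → meta-diegetic.
Scene two: it's detached from Anders entirely and plays over unrelated images with no in-world source — conventional underscore → non-diegetic.

meta-diegetic, non-diegetic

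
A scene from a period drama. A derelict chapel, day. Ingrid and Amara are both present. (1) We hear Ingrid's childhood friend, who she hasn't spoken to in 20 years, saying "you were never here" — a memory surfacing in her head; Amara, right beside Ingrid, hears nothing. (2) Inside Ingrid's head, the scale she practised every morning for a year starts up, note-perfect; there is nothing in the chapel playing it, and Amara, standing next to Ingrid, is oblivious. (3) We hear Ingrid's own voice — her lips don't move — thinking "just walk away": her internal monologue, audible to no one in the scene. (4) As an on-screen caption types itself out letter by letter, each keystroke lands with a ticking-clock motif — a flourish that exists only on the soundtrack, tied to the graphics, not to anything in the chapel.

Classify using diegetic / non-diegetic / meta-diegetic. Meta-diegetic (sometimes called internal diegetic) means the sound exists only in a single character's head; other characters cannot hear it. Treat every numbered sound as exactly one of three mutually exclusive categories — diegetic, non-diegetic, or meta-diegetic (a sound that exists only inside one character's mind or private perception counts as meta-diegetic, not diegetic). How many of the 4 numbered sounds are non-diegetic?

1

Sound (1): the voice is a memory playing only inside Ingrid's mind; Amara can't hear it, so meta-diegetic.
Sound (2): remembered music, private to Ingrid — Amara is oblivious because it isn't in the room, so meta-diegetic.
(3) Ingrid's thought-voice: a private mental sound no other character can hear → meta-diegetic.
(4) is non-diegetic: sound married to a title/caption — outside the diegesis by definition.
Non-diegetic: (4) — that's 1.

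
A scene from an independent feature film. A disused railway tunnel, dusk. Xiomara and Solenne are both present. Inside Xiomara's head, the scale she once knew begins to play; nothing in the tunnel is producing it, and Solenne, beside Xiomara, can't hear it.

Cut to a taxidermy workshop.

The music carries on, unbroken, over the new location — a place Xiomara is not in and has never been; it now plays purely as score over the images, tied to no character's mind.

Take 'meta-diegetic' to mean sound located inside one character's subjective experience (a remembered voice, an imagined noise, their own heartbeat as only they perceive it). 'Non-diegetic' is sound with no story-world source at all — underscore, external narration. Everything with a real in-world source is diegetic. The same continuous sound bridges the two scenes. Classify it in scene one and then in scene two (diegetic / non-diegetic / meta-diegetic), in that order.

Scene one: the music exists only inside Xiomara's mind; Solenne can't hear it → meta-diegetic.
Scene two: it's detached from Xiomara entirely and plays over unrelated images with no in-world source — conventional underscore → non-diegetic.

meta-diegetic, non-diegetic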